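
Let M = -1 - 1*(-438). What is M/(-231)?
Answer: -437/231 ≈ -1.8918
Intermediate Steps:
M = 437 (M = -1 + 438 = 437)
M/(-231) = 437/(-231) = 437*(-1/231) = -437/231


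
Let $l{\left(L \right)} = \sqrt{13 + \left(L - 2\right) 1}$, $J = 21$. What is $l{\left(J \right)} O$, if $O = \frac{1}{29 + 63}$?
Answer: $\frac{\sqrt{2}}{23} \approx 0.061488$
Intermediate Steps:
$l{\left(L \right)} = \sqrt{11 + L}$ ($l{\left(L \right)} = \sqrt{13 + \left(-2 + L\right) 1} = \sqrt{13 + \left(-2 + L\right)} = \sqrt{11 + L}$)
$O = \frac{1}{92} \approx 0.01087$
$l{\left(J \right)} O = \sqrt{11 + 21} \cdot \frac{1}{92} = \sqrt{32} \cdot \frac{1}{92} = 4 \sqrt{2} \cdot \frac{1}{92} = \frac{\sqrt{2}}{23}$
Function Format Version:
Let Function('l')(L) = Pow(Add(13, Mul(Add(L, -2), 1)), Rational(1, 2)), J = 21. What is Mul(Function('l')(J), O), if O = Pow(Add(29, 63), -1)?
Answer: Mul(Rational(1, 23), Pow(2, Rational(1, 2))) ≈ 0.061488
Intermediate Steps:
Function('l')(L) = Pow(Add(11, L), Rational(1, 2)) (Function('l')(L) = Pow(Add(13, Mul(Add(-2, L), 1)), Rational(1, 2)) = Pow(Add(13, Add(-2, L)), Rational(1, 2)) = Pow(Add(11, L), Rational(1, 2)))
O = Rational(1, 92) (O = Pow(92, -1) = Rational(1, 92) ≈ 0.010870)
Mul(Function('l')(J), O) = Mul(Pow(Add(11, 21), Rational(1, 2)), Rational(1, 92)) = Mul(Pow(32, Rational(1, 2)), Rational(1, 92)) = Mul(Mul(4, Pow(2, Rational(1, 2))), Rational(1, 92)) = Mul(Rational(1, 23), Pow(2, Rational(1, 2)))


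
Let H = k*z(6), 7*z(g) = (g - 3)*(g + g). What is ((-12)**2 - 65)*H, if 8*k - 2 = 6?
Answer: 2844/7 ≈ 406.29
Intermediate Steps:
k = 1 (k = 1/4 + (1/8)*6 = 1/4 + 3/4 = 1)
z(g) = 2*g*(-3 + g)/7 (z(g) = ((g - 3)*(g + g))/7 = ((-3 + g)*(2*g))/7 = (2*g*(-3 + g))/7 = 2*g*(-3 + g)/7)
H = 36/7 (H = 1*((2/7)*6*(-3 + 6)) = 1*((2/7)*6*3) = 1*(36/7) = 36/7 ≈ 5.1429)
((-12)**2 - 65)*H = ((-12)**2 - 65)*(36/7) = (144 - 65)*(36/7) = 79*(36/7) = 2844/7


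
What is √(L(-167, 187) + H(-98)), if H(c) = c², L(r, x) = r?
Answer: √9437 ≈ 97.144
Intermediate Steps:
√(L(-167, 187) + H(-98)) = √(-167 + (-98)²) = √(-167 + 9604) = √9437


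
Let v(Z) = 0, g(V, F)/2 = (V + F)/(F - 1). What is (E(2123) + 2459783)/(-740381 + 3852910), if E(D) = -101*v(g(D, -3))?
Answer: 2459783/3112529 ≈ 0.79028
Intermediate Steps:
g(V, F) = 2*(F + V)/(-1 + F) (g(V, F) = 2*((V + F)/(F - 1)) = 2*((F + V)/(-1 + F)) = 2*(F + V)/(-1 + F))
E(D) = 0 (E(D) = -101*0 = 0)
(E(2123) + 2459783)/(-740381 + 3852910) = (0 + 2459783)/(-740381 + 3852910) = 2459783/3112529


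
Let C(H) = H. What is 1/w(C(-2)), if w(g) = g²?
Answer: ¼ ≈ 0.25000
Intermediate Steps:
1/w(C(-2)) = 1/((-2)²) = 1/4 = ¼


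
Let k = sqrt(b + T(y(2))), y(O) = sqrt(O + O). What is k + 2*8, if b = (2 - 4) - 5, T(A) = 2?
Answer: 16 + I*sqrt(5) ≈ 16.0 + 2.2361*I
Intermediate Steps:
y(O) = sqrt(2)*sqrt(O) (y(O) = sqrt(2*O) = sqrt(2)*sqrt(O))
b = -7 (b = -2 - 5 = -7)
k = I*sqrt(5) (k = sqrt(-7 + 2) = sqrt(-5) = I*sqrt(5) ≈ 2.2361*I)
k + 2*8 = I*sqrt(5) + 2*8 = I*sqrt(5) + 16 = 16 + I*sqrt(5)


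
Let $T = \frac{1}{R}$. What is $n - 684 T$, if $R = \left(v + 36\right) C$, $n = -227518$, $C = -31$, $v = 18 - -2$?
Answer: $- \frac{98742641}{434} \approx -2.2752 \cdot 10^{5}$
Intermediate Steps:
$v = 20$ ($v = 18 + 2 = 20$)
$R = -1736$ ($R = \left(20 + 36\right) \left(-31\right) = 56 \left(-31\right) = -1736$)
$T = - \frac{1}{1736}$ ($T = \frac{1}{-1736} = - \frac{1}{1736} \approx -0.00057604$)
$n - 684 T = -227518 - - \frac{171}{434} = -227518 + \frac{171}{434} = - \frac{98742641}{434}$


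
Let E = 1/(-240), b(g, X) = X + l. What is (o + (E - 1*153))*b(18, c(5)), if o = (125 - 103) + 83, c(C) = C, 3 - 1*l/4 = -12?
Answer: -149773/48 ≈ -3120.3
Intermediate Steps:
l = 60 (l = 12 - 4*(-12) = 12 + 48 = 60)
b(g, X) = 60 + X (b(g, X) = X + 60 = 60 + X)
E = -1/240 ≈ -0.0041667
o = 105 (o = 22 + 83 = 105)
(o + (E - 1*153))*b(18, c(5)) = (105 + (-1/240 - 1*153))*(60 + 5) = (105 + (-1/240 - 153))*65 = (105 - 36721/240)*65 = -11521/240*65 = -149773/48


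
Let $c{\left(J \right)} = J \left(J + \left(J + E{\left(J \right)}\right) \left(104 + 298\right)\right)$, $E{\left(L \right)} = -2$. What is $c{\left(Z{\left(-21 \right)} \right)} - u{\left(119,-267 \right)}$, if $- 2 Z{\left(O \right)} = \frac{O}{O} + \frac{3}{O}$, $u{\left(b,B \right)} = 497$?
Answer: $- \frac{3842}{49} \approx -78.408$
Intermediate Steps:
$Z{\left(O \right)} = - \frac{1}{2} - \frac{3}{2 O}$ ($Z{\left(O \right)} = - \frac{\frac{O}{O} + \frac{3}{O}}{2} = - \frac{1 + \frac{3}{O}}{2} = - \frac{1}{2} - \frac{3}{2 O}$)
$c{\left(J \right)} = J \left(-804 + 403 J\right)$ ($c{\left(J \right)} = J \left(J + \left(J - 2\right) \left(104 + 298\right)\right) = J \left(J + \left(-2 + J\right) 402\right) = J \left(J + \left(-804 + 402 J\right)\right) = J \left(-804 + 403 J\right)$)
$c{\left(Z{\left(-21 \right)} \right)} - u{\left(119,-267 \right)} = \frac{-3 - -21}{2 \left(-21\right)} \left(-804 + 403 \frac{-3 - -21}{2 \left(-21\right)}\right) - 497 = \frac{1}{2} \left(- \frac{1}{21}\right) \left(-3 + 21\right) \left(-804 + 403 \cdot \frac{1}{2} \left(- \frac{1}{21}\right) \left(-3 + 21\right)\right) - 497 = \frac{1}{2} \left(- \frac{1}{21}\right) 18 \left(-804 + 403 \cdot \frac{1}{2} \left(- \frac{1}{21}\right) 18\right) - 497 = - \frac{3 \left(-804 + 403 \left(- \frac{3}{7}\right)\right)}{7} - 497 = - \frac{3 \left(-804 - \frac{1209}{7}\right)}{7} - 497 = \left(- \frac{3}{7}\right) \left(- \frac{6837}{7}\right) - 497 = \frac{20511}{49} - 497 = - \frac{3842}{49}$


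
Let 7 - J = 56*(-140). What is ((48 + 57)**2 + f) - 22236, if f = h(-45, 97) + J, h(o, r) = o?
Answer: -3409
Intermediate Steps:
J = 7847 (J = 7 - 56*(-140) = 7 - 1*(-7840) = 7 + 7840 = 7847)
f = 7802 (f = -45 + 7847 = 7802)
((48 + 57)**2 + f) - 22236 = ((48 + 57)**2 + 7802) - 22236 = (105**2 + 7802) - 22236 = (11025 + 7802) - 22236 = 18827 - 22236 = -3409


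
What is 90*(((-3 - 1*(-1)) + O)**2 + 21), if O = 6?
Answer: 3330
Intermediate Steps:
90*(((-3 - 1*(-1)) + O)**2 + 21) = 90*(((-3 - 1*(-1)) + 6)**2 + 21) = 90*(((-3 + 1) + 6)**2 + 21) = 90*((-2 + 6)**2 + 21) = 90*(4**2 + 21) = 90*(16 + 21) = 90*37 = 3330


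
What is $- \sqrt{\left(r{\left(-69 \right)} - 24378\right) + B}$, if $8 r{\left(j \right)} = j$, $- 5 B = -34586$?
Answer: $- \frac{i \sqrt{6987770}}{20} \approx - 132.17 i$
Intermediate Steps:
$B = \frac{34586}{5}$ ($B = \left(- \frac{1}{5}\right) \left(-34586\right) = \frac{34586}{5} \approx 6917.2$)
$r{\left(j \right)} = \frac{j}{8}$
$- \sqrt{\left(r{\left(-69 \right)} - 24378\right) + B} = - \sqrt{\left(\frac{1}{8} \left(-69\right) - 24378\right) + \frac{34586}{5}} = - \sqrt{\left(- \frac{69}{8} - 24378\right) + \frac{34586}{5}} = - \sqrt{- \frac{195093}{8} + \frac{34586}{5}} = - \sqrt{- \frac{698777}{40}} = - \frac{i \sqrt{6987770}}{20}$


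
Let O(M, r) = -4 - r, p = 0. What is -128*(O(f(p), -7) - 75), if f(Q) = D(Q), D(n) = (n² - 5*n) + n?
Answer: 9216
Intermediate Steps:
D(n) = n² - 4*n
f(Q) = Q*(-4 + Q)
-128*(O(f(p), -7) - 75) = -128*((-4 - 1*(-7)) - 75) = -128*((-4 + 7) - 75) = -128*(3 - 75) = -128*(-72) = 9216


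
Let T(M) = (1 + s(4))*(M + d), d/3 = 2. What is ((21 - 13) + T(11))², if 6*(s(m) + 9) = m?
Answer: 122500/9 ≈ 13611.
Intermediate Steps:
d = 6 (d = 3*2 = 6)
s(m) = -9 + m/6
T(M) = -44 - 22*M/3 (T(M) = (1 + (-9 + (⅙)*4))*(M + 6) = (1 + (-9 + ⅔))*(6 + M) = (1 - 25/3)*(6 + M) = -22*(6 + M)/3 = -44 - 22*M/3)
((21 - 13) + T(11))² = ((21 - 13) + (-44 - 22/3*11))² = (8 + (-44 - 242/3))² = (8 - 374/3)² = (-350/3)² = 122500/9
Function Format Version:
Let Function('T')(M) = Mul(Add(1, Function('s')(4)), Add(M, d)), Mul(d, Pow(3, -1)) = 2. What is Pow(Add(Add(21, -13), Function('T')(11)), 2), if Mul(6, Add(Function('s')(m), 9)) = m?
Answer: Rational(122500, 9) ≈ 13611.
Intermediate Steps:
d = 6 (d = Mul(3, 2) = 6)
Function('s')(m) = Add(-9, Mul(Rational(1, 6), m))
Function('T')(M) = Add(-44, Mul(Rational(-22, 3), M)) (Function('T')(M) = Mul(Add(1, Add(-9, Mul(Rational(1, 6), 4))), Add(M, 6)) = Mul(Add(1, Add(-9, Rational(2, 3))), Add(6, M)) = Mul(Add(1, Rational(-25, 3)), Add(6, M)) = Mul(Rational(-22, 3), Add(6, M)) = Add(-44, Mul(Rational(-22, 3), M)))
Pow(Add(Add(21, -13), Function('T')(11)), 2) = Pow(Add(Add(21, -13), Add(-44, Mul(Rational(-22, 3), 11))), 2) = Pow(Add(8, Add(-44, Rational(-242, 3))), 2) = Pow(Add(8, Rational(-374, 3)), 2) = Pow(Rational(-350, 3), 2) = Rational(122500, 9)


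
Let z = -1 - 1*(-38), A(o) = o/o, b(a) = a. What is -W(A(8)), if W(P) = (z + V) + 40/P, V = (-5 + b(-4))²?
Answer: -158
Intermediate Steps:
A(o) = 1
z = 37 (z = -1 + 38 = 37)
V = 81 (V = (-5 - 4)² = (-9)² = 81)
W(P) = 118 + 40/P (W(P) = (37 + 81) + 40/P = 118 + 40/P)
-W(A(8)) = -(118 + 40/1) = -(118 + 40*1) = -(118 + 40) = -1*158 = -158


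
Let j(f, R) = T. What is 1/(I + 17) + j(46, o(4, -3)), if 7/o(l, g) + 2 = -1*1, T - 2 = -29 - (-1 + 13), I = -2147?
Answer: -83071/2130 ≈ -39.000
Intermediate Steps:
T = -39 (T = 2 + (-29 - (-1 + 13)) = 2 + (-29 - 1*12) = 2 + (-29 - 12) = 2 - 41 = -39)
o(l, g) = -7/3 (o(l, g) = 7/(-2 - 1*1) = 7/(-2 - 1) = 7/(-3) = 7*(-1/3) = -7/3)
j(f, R) = -39
1/(I + 17) + j(46, o(4, -3)) = 1/(-2147 + 17) - 39 = 1/(-2130) - 39 = -1/2130 - 39 = -83071/2130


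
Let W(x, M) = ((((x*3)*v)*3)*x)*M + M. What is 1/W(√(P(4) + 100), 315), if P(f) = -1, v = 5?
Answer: 1/1403640 ≈ 7.1243e-7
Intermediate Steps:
W(x, M) = M + 45*M*x² (W(x, M) = ((((x*3)*5)*3)*x)*M + M = ((((3*x)*5)*3)*x)*M + M = (((15*x)*3)*x)*M + M = ((45*x)*x)*M + M = (45*x²)*M + M = 45*M*x² + M = M + 45*M*x²)
1/W(√(P(4) + 100), 315) = 1/(315*(1 + 45*(√(-1 + 100))²)) = 1/(315*(1 + 45*(√99)²)) = 1/(315*(1 + 45*(3*√11)²)) = 1/(315*(1 + 45*99)) = 1/(315*(1 + 4455)) = 1/(315*4456) = 1/1403640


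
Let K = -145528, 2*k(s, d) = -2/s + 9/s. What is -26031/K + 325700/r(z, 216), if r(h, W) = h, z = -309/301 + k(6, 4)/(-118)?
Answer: -20201974674478419/63981530728 ≈ -3.1575e+5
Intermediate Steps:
k(s, d) = 7/(2*s) (k(s, d) = (-2/s + 9/s)/2 = (7/s)/2 = 7/(2*s))
z = -439651/426216 (z = -309/301 + ((7/2)/6)/(-118) = -309*1/301 + ((7/2)*(⅙))*(-1/118) = -309/301 + (7/12)*(-1/118) = -309/301 - 7/1416 = -439651/426216 ≈ -1.0315)
-26031/K + 325700/r(z, 216) = -26031/(-145528) + 325700/(-439651/426216) = -26031*(-1/145528) + 325700*(-426216/439651) = 26031/145528 - 138818551200/439651 = -20201974674478419/63981530728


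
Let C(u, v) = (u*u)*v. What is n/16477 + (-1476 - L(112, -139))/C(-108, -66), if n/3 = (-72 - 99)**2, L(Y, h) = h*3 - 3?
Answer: 63966544/12011733 ≈ 5.3253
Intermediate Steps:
L(Y, h) = -3 + 3*h (L(Y, h) = 3*h - 3 = -3 + 3*h)
n = 87723 (n = 3*(-72 - 99)**2 = 3*(-171)**2 = 3*29241 = 87723)
C(u, v) = v*u**2 (C(u, v) = u**2*v = v*u**2)
n/16477 + (-1476 - L(112, -139))/C(-108, -66) = 87723/16477 + (-1476 - (-3 + 3*(-139)))/((-66*(-108)**2)) = 87723*(1/16477) + (-1476 - (-3 - 417))/((-66*11664)) = 87723/16477 + (-1476 - 1*(-420))/(-769824) = 87723/16477 + (-1476 + 420)*(-1/769824) = 87723/16477 - 1056*(-1/769824) = 87723/16477 + 1/729 = 63966544/12011733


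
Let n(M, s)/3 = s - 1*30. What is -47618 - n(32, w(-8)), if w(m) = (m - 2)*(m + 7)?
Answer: -47558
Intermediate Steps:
w(m) = (-2 + m)*(7 + m)
n(M, s) = -90 + 3*s (n(M, s) = 3*(s - 1*30) = 3*(s - 30) = 3*(-30 + s) = -90 + 3*s)
-47618 - n(32, w(-8)) = -47618 - (-90 + 3*(-14 + (-8)² + 5*(-8))) = -47618 - (-90 + 3*(-14 + 64 - 40)) = -47618 - (-90 + 3*10) = -47618 - (-90 + 30) = -47618 - 1*(-60) = -47618 + 60 = -47558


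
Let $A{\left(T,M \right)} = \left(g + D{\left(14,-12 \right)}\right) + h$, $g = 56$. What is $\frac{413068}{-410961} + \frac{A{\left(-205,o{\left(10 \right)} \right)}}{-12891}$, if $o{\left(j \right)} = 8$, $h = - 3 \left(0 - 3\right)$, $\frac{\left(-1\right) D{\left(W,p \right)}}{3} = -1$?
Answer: $- \frac{594756104}{588633139} \approx -1.0104$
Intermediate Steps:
$D{\left(W,p \right)} = 3$ ($D{\left(W,p \right)} = \left(-3\right) \left(-1\right) = 3$)
$h = 9$ ($h = \left(-3\right) \left(-3\right) = 9$)
$A{\left(T,M \right)} = 68$ ($A{\left(T,M \right)} = \left(56 + 3\right) + 9 = 59 + 9 = 68$)
$\frac{413068}{-410961} + \frac{A{\left(-205,o{\left(10 \right)} \right)}}{-12891} = \frac{413068}{-410961} + \frac{68}{-12891} = 413068 \left(- \frac{1}{410961}\right) + 68 \left(- \frac{1}{12891}\right) = - \frac{413068}{410961} - \frac{68}{12891} = - \frac{594756104}{588633139}$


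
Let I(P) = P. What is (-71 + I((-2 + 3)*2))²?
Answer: 4761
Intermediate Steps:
(-71 + I((-2 + 3)*2))² = (-71 + (-2 + 3)*2)² = (-71 + 1*2)² = (-71 + 2)² = (-69)² = 4761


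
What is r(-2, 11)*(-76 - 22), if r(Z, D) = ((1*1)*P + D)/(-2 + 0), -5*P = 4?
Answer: 2499/5 ≈ 499.80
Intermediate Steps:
P = -⅘ (P = -⅕*4 = -⅘ ≈ -0.80000)
r(Z, D) = ⅖ - D/2 (r(Z, D) = ((1*1)*(-⅘) + D)/(-2 + 0) = (1*(-⅘) + D)/(-2) = (-⅘ + D)*(-½) = ⅖ - D/2)
r(-2, 11)*(-76 - 22) = (⅖ - ½*11)*(-76 - 22) = (⅖ - 11/2)*(-98) = -51/10*(-98) = 2499/5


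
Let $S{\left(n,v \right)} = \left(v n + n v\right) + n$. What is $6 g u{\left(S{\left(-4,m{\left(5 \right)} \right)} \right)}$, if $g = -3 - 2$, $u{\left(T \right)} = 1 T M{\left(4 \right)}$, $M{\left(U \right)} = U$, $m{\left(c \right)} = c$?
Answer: $5280$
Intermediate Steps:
$S{\left(n,v \right)} = n + 2 n v$ ($S{\left(n,v \right)} = \left(n v + n v\right) + n = 2 n v + n = n + 2 n v$)
$u{\left(T \right)} = 4 T$ ($u{\left(T \right)} = 1 T 4 = T 4 = 4 T$)
$g = -5$ ($g = -3 - 2 = -5$)
$6 g u{\left(S{\left(-4,m{\left(5 \right)} \right)} \right)} = 6 \left(-5\right) 4 \left(- 4 \left(1 + 2 \cdot 5\right)\right) = - 30 \cdot 4 \left(- 4 \left(1 + 10\right)\right) = - 30 \cdot 4 \left(\left(-4\right) 11\right) = - 30 \cdot 4 \left(-44\right) = \left(-30\right) \left(-176\right) = 5280$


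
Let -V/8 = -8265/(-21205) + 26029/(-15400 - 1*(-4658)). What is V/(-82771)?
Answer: -370529852/1885391856881 ≈ -0.00019653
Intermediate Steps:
V = 370529852/22778411 (V = -8*(-8265/(-21205) + 26029/(-15400 - 1*(-4658))) = -8*(-8265*(-1/21205) + 26029/(-15400 + 4658)) = -8*(1653/4241 + 26029/(-10742)) = -8*(1653/4241 + 26029*(-1/10742)) = -8*(1653/4241 - 26029/10742) = -8*(-92632463/45556822) = 370529852/22778411 ≈ 16.267)
V/(-82771) = (370529852/22778411)/(-82771) = (370529852/22778411)*(-1/82771) = -370529852/1885391856881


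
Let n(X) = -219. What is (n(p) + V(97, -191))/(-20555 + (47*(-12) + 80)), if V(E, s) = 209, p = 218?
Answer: 10/21039 ≈ 0.00047531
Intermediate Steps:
(n(p) + V(97, -191))/(-20555 + (47*(-12) + 80)) = (-219 + 209)/(-20555 + (47*(-12) + 80)) = -10/(-20555 + (-564 + 80)) = -10/(-20555 - 484) = -10/(-21039) = -10*(-1/21039) = 10/21039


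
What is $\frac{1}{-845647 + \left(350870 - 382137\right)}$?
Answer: $- \frac{1}{876914} \approx -1.1404 \cdot 10^{-6}$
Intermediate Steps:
$\frac{1}{-845647 + \left(350870 - 382137\right)} = \frac{1}{-845647 - 31267} = \frac{1}{-876914} = - \frac{1}{876914}$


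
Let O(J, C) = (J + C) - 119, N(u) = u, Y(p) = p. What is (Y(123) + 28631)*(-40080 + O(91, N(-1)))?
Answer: -1153294186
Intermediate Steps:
O(J, C) = -119 + C + J (O(J, C) = (C + J) - 119 = -119 + C + J)
(Y(123) + 28631)*(-40080 + O(91, N(-1))) = (123 + 28631)*(-40080 + (-119 - 1 + 91)) = 28754*(-40080 - 29) = 28754*(-40109) = -1153294186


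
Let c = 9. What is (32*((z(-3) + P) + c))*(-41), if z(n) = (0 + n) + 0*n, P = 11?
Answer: -22304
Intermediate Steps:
z(n) = n (z(n) = n + 0 = n)
(32*((z(-3) + P) + c))*(-41) = (32*((-3 + 11) + 9))*(-41) = (32*(8 + 9))*(-41) = (32*17)*(-41) = 544*(-41) = -22304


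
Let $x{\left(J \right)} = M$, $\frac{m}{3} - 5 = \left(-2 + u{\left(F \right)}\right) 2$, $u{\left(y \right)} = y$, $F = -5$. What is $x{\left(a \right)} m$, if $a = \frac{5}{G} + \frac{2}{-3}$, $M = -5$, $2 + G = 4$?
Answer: $135$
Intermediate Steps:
$G = 2$ ($G = -2 + 4 = 2$)
$m = -27$ ($m = 15 + 3 \left(-2 - 5\right) 2 = 15 + 3 \left(\left(-7\right) 2\right) = 15 + 3 \left(-14\right) = 15 - 42 = -27$)
$a = \frac{11}{6}$ ($a = \frac{5}{2} + \frac{2}{-3} = 5 \cdot \frac{1}{2} + 2 \left(- \frac{1}{3}\right) = \frac{5}{2} - \frac{2}{3} = \frac{11}{6} \approx 1.8333$)
$x{\left(J \right)} = -5$
$x{\left(a \right)} m = \left(-5\right) \left(-27\right) = 135$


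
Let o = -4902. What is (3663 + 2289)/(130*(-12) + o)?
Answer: -992/1077 ≈ -0.92108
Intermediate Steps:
(3663 + 2289)/(130*(-12) + o) = (3663 + 2289)/(130*(-12) - 4902) = 5952/(-1560 - 4902) = 5952/(-6462) = 5952*(-1/6462) = -992/1077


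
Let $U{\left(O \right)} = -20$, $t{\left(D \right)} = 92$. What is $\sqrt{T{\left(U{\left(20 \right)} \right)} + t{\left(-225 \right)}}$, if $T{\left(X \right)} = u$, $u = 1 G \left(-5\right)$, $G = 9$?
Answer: $\sqrt{47} \approx 6.8557$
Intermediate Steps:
$u = -45$ ($u = 1 \cdot 9 \left(-5\right) = 9 \left(-5\right) = -45$)
$T{\left(X \right)} = -45$
$\sqrt{T{\left(U{\left(20 \right)} \right)} + t{\left(-225 \right)}} = \sqrt{-45 + 92} = \sqrt{47}$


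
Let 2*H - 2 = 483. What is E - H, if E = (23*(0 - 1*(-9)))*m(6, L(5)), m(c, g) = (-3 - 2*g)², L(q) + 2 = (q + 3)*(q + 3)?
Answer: 6676921/2 ≈ 3.3385e+6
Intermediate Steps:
L(q) = -2 + (3 + q)² (L(q) = -2 + (q + 3)*(q + 3) = -2 + (3 + q)*(3 + q) = -2 + (3 + q)²)
H = 485/2 (H = 1 + (½)*483 = 1 + 483/2 = 485/2 ≈ 242.50)
E = 3338703 (E = (23*(0 - 1*(-9)))*(3 + 2*(-2 + (3 + 5)²))² = (23*(0 + 9))*(3 + 2*(-2 + 8²))² = (23*9)*(3 + 2*(-2 + 64))² = 207*(3 + 2*62)² = 207*(3 + 124)² = 207*127² = 207*16129 = 3338703)
E - H = 3338703 - 1*485/2 = 3338703 - 485/2 = 6676921/2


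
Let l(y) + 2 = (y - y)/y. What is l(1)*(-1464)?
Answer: 2928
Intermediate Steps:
l(y) = -2 (l(y) = -2 + (y - y)/y = -2 + 0/y = -2 + 0 = -2)
l(1)*(-1464) = -2*(-1464) = 2928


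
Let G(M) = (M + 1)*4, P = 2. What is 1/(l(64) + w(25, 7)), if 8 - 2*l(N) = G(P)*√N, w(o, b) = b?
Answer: -1/37 ≈ -0.027027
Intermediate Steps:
G(M) = 4 + 4*M (G(M) = (1 + M)*4 = 4 + 4*M)
l(N) = 4 - 6*√N (l(N) = 4 - (4 + 4*2)*√N/2 = 4 - (4 + 8)*√N/2 = 4 - 6*√N)
1/(l(64) + w(25, 7)) = 1/((4 - 6*√64) + 7) = 1/((4 - 6*8) + 7) = 1/((4 - 48) + 7) = 1/(-44 + 7) = 1/(-37) = -1/37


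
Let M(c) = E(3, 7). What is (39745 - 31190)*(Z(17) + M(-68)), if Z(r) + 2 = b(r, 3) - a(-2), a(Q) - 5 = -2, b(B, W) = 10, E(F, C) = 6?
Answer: 94105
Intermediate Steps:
a(Q) = 3 (a(Q) = 5 - 2 = 3)
M(c) = 6
Z(r) = 5 (Z(r) = -2 + (10 - 1*3) = -2 + (10 - 3) = -2 + 7 = 5)
(39745 - 31190)*(Z(17) + M(-68)) = (39745 - 31190)*(5 + 6) = 8555*11 = 94105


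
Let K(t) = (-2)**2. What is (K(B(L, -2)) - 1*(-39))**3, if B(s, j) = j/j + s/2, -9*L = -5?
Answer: 79507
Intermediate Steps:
L = 5/9 (L = -1/9*(-5) = 5/9 ≈ 0.55556)
B(s, j) = 1 + s/2 (B(s, j) = 1 + s*(1/2) = 1 + s/2)
K(t) = 4
(K(B(L, -2)) - 1*(-39))**3 = (4 - 1*(-39))**3 = (4 + 39)**3 = 43**3 = 79507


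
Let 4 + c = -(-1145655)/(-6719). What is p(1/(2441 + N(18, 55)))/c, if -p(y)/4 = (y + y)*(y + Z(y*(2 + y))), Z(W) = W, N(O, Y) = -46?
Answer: 386261872/16107972774613625 ≈ 2.3980e-8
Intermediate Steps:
c = -1172531/6719 (c = -4 - (-1145655)/(-6719) = -4 - (-1145655)*(-1)/6719 = -4 - 105*10911/6719 = -4 - 1145655/6719 = -1172531/6719 ≈ -174.51)
p(y) = -8*y*(y + y*(2 + y)) (p(y) = -4*(y + y)*(y + y*(2 + y)) = -4*2*y*(y + y*(2 + y)) = -8*y*(y + y*(2 + y)))
p(1/(2441 + N(18, 55)))/c = (-8*(1/(2441 - 46))²*(3 + 1/(2441 - 46)))/(-1172531/6719) = -8*(1/2395)²*(3 + 1/2395)*(-6719/1172531) = -8*1/5736025*7186/2395*(-6719/1172531) = -57488/13737779875*(-6719/1172531) = 386261872/16107972774613625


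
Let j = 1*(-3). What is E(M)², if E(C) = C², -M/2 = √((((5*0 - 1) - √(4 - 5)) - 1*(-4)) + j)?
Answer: -16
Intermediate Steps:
j = -3
M = -2*√(-I) (M = -2*√((((5*0 - 1) - √(4 - 5)) - 1*(-4)) - 3) = -2*√((((0 - 1) - √(-1)) + 4) - 3) = -2*√(((-1 - I) + 4) - 3) = -2*√((3 - I) - 3) = -2*√(-I) ≈ -1.4142 + 1.4142*I)
E(M)² = ((-2*√(-I))²)² = (-4*I)² = -16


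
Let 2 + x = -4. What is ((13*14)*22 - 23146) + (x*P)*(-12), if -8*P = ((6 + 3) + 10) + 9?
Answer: -19394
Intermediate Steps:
x = -6 (x = -2 - 4 = -6)
P = -7/2 (P = -(((6 + 3) + 10) + 9)/8 = -((9 + 10) + 9)/8 = -(19 + 9)/8 = -1/8*28 = -7/2 ≈ -3.5000)
((13*14)*22 - 23146) + (x*P)*(-12) = ((13*14)*22 - 23146) - 6*(-7/2)*(-12) = (182*22 - 23146) + 21*(-12) = (4004 - 23146) - 252 = -19142 - 252 = -19394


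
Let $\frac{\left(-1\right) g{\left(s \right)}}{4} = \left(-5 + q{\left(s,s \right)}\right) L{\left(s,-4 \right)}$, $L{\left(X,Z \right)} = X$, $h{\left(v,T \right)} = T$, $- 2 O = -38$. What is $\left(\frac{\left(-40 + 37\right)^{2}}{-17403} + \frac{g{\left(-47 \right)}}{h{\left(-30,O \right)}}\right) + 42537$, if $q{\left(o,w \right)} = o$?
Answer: $\frac{4631674970}{110219} \approx 42023.0$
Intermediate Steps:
$O = 19$ ($O = \left(- \frac{1}{2}\right) \left(-38\right) = 19$)
$g{\left(s \right)} = - 4 s \left(-5 + s\right)$ ($g{\left(s \right)} = - 4 \left(-5 + s\right) s = - 4 s \left(-5 + s\right)$)
$\left(\frac{\left(-40 + 37\right)^{2}}{-17403} + \frac{g{\left(-47 \right)}}{h{\left(-30,O \right)}}\right) + 42537 = \left(\frac{\left(-40 + 37\right)^{2}}{-17403} + \frac{4 \left(-47\right) \left(5 - -47\right)}{19}\right) + 42537 = \left(\left(-3\right)^{2} \left(- \frac{1}{17403}\right) + 4 \left(-47\right) \left(5 + 47\right) \frac{1}{19}\right) + 42537 = \left(9 \left(- \frac{1}{17403}\right) + 4 \left(-47\right) 52 \cdot \frac{1}{19}\right) + 42537 = \left(- \frac{3}{5801} - \frac{9776}{19}\right) + 42537 = - \frac{56710633}{110219} + 42537 = \frac{4631674970}{110219}$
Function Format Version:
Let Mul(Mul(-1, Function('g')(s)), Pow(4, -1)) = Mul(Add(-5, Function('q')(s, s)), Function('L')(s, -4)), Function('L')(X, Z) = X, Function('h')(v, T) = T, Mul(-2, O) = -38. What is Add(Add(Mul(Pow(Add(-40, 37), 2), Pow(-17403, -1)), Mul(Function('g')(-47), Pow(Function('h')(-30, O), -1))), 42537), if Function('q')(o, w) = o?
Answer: Rational(4631674970, 110219) ≈ 42023.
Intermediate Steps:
O = 19 (O = Mul(Rational(-1, 2), -38) = 19)
Function('g')(s) = Mul(-4, s, Add(-5, s)) (Function('g')(s) = Mul(-4, Mul(Add(-5, s), s)) = Mul(-4, Mul(s, Add(-5, s))) = Mul(-4, s, Add(-5, s)))
Add(Add(Mul(Pow(Add(-40, 37), 2), Pow(-17403, -1)), Mul(Function('g')(-47), Pow(Function('h')(-30, O), -1))), 42537) = Add(Add(Mul(Pow(Add(-40, 37), 2), Pow(-17403, -1)), Mul(Mul(4, -47, Add(5, Mul(-1, -47))), Pow(19, -1))), 42537) = Add(Add(Mul(Pow(-3, 2), Rational(-1, 17403)), Mul(Mul(4, -47, Add(5, 47)), Rational(1, 19))), 42537) = Add(Add(Mul(9, Rational(-1, 17403)), Mul(Mul(4, -47, 52), Rational(1, 19))), 42537) = Add(Add(Rational(-3, 5801), Mul(-9776, Rational(1, 19))), 42537) = Add(Add(Rational(-3, 5801), Rational(-9776, 19)), 42537) = Add(Rational(-56710633, 110219), 42537) = Rational(4631674970, 110219)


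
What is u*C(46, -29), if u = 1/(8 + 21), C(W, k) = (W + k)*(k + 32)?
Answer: 51/29 ≈ 1.7586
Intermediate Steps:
C(W, k) = (32 + k)*(W + k) (C(W, k) = (W + k)*(32 + k) = (32 + k)*(W + k))
u = 1/29 ≈ 0.034483
u*C(46, -29) = ((-29)² + 32*46 + 32*(-29) + 46*(-29))/29 = (841 + 1472 - 928 - 1334)/29 = (1/29)*51 = 51/29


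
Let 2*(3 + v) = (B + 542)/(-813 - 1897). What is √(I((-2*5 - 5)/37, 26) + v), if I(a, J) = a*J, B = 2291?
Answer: I*√141392782535/100270 ≈ 3.7501*I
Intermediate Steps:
v = -19093/5420 (v = -3 + ((2291 + 542)/(-813 - 1897))/2 = -3 + (2833/(-2710))/2 = -3 + (2833*(-1/2710))/2 = -3 + (½)*(-2833/2710) = -3 - 2833/5420 = -19093/5420 ≈ -3.5227)
I(a, J) = J*a
√(I((-2*5 - 5)/37, 26) + v) = √(26*((-2*5 - 5)/37) - 19093/5420) = √(26*((-10 - 5)*(1/37)) - 19093/5420) = √(26*(-15*1/37) - 19093/5420) = √(26*(-15/37) - 19093/5420) = √(-390/37 - 19093/5420) = √(-2820241/200540) = I*√141392782535/100270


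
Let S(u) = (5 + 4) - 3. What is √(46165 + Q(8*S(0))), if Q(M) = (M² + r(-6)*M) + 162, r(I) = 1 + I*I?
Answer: √50407 ≈ 224.52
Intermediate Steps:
r(I) = 1 + I²
S(u) = 6 (S(u) = 9 - 3 = 6)
Q(M) = 162 + M² + 37*M (Q(M) = (M² + (1 + (-6)²)*M) + 162 = (M² + (1 + 36)*M) + 162 = (M² + 37*M) + 162 = 162 + M² + 37*M)
√(46165 + Q(8*S(0))) = √(46165 + (162 + (8*6)² + 37*(8*6))) = √(46165 + (162 + 48² + 37*48)) = √(46165 + (162 + 2304 + 1776)) = √(46165 + 4242) = √50407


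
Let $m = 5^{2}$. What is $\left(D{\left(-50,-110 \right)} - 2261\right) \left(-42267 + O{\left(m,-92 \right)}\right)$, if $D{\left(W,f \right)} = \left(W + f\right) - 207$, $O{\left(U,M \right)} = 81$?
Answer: $110864808$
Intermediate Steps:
$m = 25$
$D{\left(W,f \right)} = -207 + W + f$
$\left(D{\left(-50,-110 \right)} - 2261\right) \left(-42267 + O{\left(m,-92 \right)}\right) = \left(\left(-207 - 50 - 110\right) - 2261\right) \left(-42267 + 81\right) = \left(-367 - 2261\right) \left(-42186\right) = \left(-2628\right) \left(-42186\right) = 110864808$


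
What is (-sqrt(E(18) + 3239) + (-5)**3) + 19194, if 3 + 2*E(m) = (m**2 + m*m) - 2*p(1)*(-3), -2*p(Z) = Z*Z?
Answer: 19069 - 2*sqrt(890) ≈ 19009.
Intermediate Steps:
p(Z) = -Z**2/2 (p(Z) = -Z*Z/2 = -Z**2/2)
E(m) = -3 + m**2 (E(m) = -3/2 + ((m**2 + m*m) - (-1)*1**2*(-3))/2 = -3/2 + ((m**2 + m**2) - (-1)*(-3))/2 = -3/2 + (2*m**2 - 2*(-1/2)*(-3))/2 = -3/2 + (2*m**2 + 1*(-3))/2 = -3/2 + (2*m**2 - 3)/2 = -3/2 + (-3 + 2*m**2)/2 = -3/2 + (-3/2 + m**2) = -3 + m**2)
(-sqrt(E(18) + 3239) + (-5)**3) + 19194 = (-sqrt((-3 + 18**2) + 3239) + (-5)**3) + 19194 = (-sqrt((-3 + 324) + 3239) - 125) + 19194 = (-sqrt(321 + 3239) - 125) + 19194 = (-sqrt(3560) - 125) + 19194 = (-2*sqrt(890) - 125) + 19194 = (-125 - 2*sqrt(890)) + 19194 = 19069 - 2*sqrt(890)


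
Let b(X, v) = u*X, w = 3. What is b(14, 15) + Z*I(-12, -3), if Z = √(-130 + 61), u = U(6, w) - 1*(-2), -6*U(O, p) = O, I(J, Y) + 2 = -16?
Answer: 14 - 18*I*√69 ≈ 14.0 - 149.52*I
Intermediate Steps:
I(J, Y) = -18 (I(J, Y) = -2 - 16 = -18)
U(O, p) = -O/6
u = 1 (u = -⅙*6 - 1*(-2) = -1 + 2 = 1)
Z = I*√69 (Z = √(-69) = I*√69 ≈ 8.3066*I)
b(X, v) = X (b(X, v) = 1*X = X)
b(14, 15) + Z*I(-12, -3) = 14 + (I*√69)*(-18) = 14 - 18*I*√69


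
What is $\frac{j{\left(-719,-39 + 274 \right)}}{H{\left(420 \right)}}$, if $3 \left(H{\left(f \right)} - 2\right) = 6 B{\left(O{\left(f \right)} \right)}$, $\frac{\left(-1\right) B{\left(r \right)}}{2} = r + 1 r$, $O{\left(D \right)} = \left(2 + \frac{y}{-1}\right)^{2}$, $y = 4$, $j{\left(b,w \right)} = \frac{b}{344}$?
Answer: $\frac{719}{10320} \approx 0.069671$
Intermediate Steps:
$j{\left(b,w \right)} = \frac{b}{344}$ ($j{\left(b,w \right)} = b \frac{1}{344} = \frac{b}{344}$)
$O{\left(D \right)} = 4$ ($O{\left(D \right)} = \left(2 + \frac{4}{-1}\right)^{2} = \left(2 + 4 \left(-1\right)\right)^{2} = \left(2 - 4\right)^{2} = \left(-2\right)^{2} = 4$)
$B{\left(r \right)} = - 4 r$ ($B{\left(r \right)} = - 2 \left(r + 1 r\right) = - 2 \left(r + r\right) = - 2 \cdot 2 r = - 4 r$)
$H{\left(f \right)} = -30$ ($H{\left(f \right)} = 2 + \frac{6 \left(\left(-4\right) 4\right)}{3} = 2 + \frac{6 \left(-16\right)}{3} = 2 + \frac{1}{3} \left(-96\right) = 2 - 32 = -30$)
$\frac{j{\left(-719,-39 + 274 \right)}}{H{\left(420 \right)}} = \frac{\frac{1}{344} \left(-719\right)}{-30} = \left(- \frac{719}{344}\right) \left(- \frac{1}{30}\right) = \frac{719}{10320}$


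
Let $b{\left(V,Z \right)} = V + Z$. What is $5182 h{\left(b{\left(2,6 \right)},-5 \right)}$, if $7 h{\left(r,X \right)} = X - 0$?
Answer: $- \frac{25910}{7} \approx -3701.4$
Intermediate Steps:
$h{\left(r,X \right)} = \frac{X}{7}$ ($h{\left(r,X \right)} = \frac{X - 0}{7} = \frac{X + 0}{7} = \frac{X}{7}$)
$5182 h{\left(b{\left(2,6 \right)},-5 \right)} = 5182 \cdot \frac{1}{7} \left(-5\right) = 5182 \left(- \frac{5}{7}\right) = - \frac{25910}{7}$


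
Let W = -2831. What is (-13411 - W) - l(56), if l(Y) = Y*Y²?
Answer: -186196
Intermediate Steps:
l(Y) = Y³
(-13411 - W) - l(56) = (-13411 - 1*(-2831)) - 1*56³ = (-13411 + 2831) - 1*175616 = -10580 - 175616 = -186196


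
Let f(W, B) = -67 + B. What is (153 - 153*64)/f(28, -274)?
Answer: 9639/341 ≈ 28.267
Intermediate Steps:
(153 - 153*64)/f(28, -274) = (153 - 153*64)/(-67 - 274) = (153 - 9792)/(-341) = -9639*(-1/341) = 9639/341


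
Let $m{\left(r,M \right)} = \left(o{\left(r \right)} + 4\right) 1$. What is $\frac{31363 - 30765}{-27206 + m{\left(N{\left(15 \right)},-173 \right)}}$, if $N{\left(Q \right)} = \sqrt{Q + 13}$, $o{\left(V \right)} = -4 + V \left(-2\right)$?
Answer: $- \frac{4067297}{185041581} + \frac{598 \sqrt{7}}{185041581} \approx -0.021972$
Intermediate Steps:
$o{\left(V \right)} = -4 - 2 V$
$N{\left(Q \right)} = \sqrt{13 + Q}$
$m{\left(r,M \right)} = - 2 r$ ($m{\left(r,M \right)} = \left(\left(-4 - 2 r\right) + 4\right) 1 = - 2 r 1 = - 2 r$)
$\frac{31363 - 30765}{-27206 + m{\left(N{\left(15 \right)},-173 \right)}} = \frac{31363 - 30765}{-27206 - 2 \sqrt{13 + 15}} = \frac{598}{-27206 - 2 \sqrt{28}} = \frac{598}{-27206 - 2 \cdot 2 \sqrt{7}} = \frac{598}{-27206 - 4 \sqrt{7}}$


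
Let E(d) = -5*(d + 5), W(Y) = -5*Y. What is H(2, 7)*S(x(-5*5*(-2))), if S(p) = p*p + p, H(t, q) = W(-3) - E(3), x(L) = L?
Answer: 140250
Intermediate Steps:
E(d) = -25 - 5*d (E(d) = -5*(5 + d) = -25 - 5*d)
H(t, q) = 55 (H(t, q) = -5*(-3) - (-25 - 5*3) = 15 - (-25 - 15) = 15 - 1*(-40) = 15 + 40 = 55)
S(p) = p + p**2 (S(p) = p**2 + p = p + p**2)
H(2, 7)*S(x(-5*5*(-2))) = 55*((-5*5*(-2))*(1 - 5*5*(-2))) = 55*((-25*(-2))*(1 - 25*(-2))) = 55*(50*(1 + 50)) = 55*(50*51) = 55*2550 = 140250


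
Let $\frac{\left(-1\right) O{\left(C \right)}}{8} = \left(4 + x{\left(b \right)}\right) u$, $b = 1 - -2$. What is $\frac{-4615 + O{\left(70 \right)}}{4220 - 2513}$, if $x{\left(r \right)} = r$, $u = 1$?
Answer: $- \frac{1557}{569} \approx -2.7364$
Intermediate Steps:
$b = 3$ ($b = 1 + 2 = 3$)
$O{\left(C \right)} = -56$ ($O{\left(C \right)} = - 8 \left(4 + 3\right) 1 = - 8 \cdot 7 \cdot 1 = \left(-8\right) 7 = -56$)
$\frac{-4615 + O{\left(70 \right)}}{4220 - 2513} = \frac{-4615 - 56}{4220 - 2513} = - \frac{4671}{1707} = \left(-4671\right) \frac{1}{1707} = - \frac{1557}{569}$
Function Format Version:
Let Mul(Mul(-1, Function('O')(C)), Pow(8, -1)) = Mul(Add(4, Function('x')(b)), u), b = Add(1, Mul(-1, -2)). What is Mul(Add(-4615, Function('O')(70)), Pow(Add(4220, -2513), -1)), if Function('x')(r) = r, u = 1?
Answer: Rational(-1557, 569) ≈ -2.7364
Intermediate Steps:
b = 3 (b = Add(1, 2) = 3)
Function('O')(C) = -56 (Function('O')(C) = Mul(-8, Mul(Add(4, 3), 1)) = Mul(-8, Mul(7, 1)) = Mul(-8, 7) = -56)
Mul(Add(-4615, Function('O')(70)), Pow(Add(4220, -2513), -1)) = Mul(Add(-4615, -56), Pow(Add(4220, -2513), -1)) = Mul(-4671, Pow(1707, -1)) = Mul(-4671, Rational(1, 1707)) = Rational(-1557, 569)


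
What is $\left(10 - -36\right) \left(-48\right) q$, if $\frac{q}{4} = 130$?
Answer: $-1148160$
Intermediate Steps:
$q = 520$ ($q = 4 \cdot 130 = 520$)
$\left(10 - -36\right) \left(-48\right) q = \left(10 - -36\right) \left(-48\right) 520 = \left(10 + 36\right) \left(-48\right) 520 = 46 \left(-48\right) 520 = \left(-2208\right) 520 = -1148160$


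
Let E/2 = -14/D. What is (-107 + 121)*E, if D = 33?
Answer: -392/33 ≈ -11.879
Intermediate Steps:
E = -28/33 (E = 2*(-14/33) = -28/33 ≈ -0.84848)
(-107 + 121)*E = (-107 + 121)*(-28/33) = 14*(-28/33) = -392/33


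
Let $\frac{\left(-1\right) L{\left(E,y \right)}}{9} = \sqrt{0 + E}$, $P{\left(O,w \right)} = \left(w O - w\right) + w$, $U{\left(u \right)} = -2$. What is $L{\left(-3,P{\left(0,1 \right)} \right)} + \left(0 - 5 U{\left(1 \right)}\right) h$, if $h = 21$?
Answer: $210 - 9 i \sqrt{3} \approx 210.0 - 15.588 i$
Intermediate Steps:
$P{\left(O,w \right)} = O w$ ($P{\left(O,w \right)} = \left(O w - w\right) + w = \left(- w + O w\right) + w = O w$)
$L{\left(E,y \right)} = - 9 \sqrt{E}$ ($L{\left(E,y \right)} = - 9 \sqrt{0 + E} = - 9 \sqrt{E}$)
$L{\left(-3,P{\left(0,1 \right)} \right)} + \left(0 - 5 U{\left(1 \right)}\right) h = - 9 \sqrt{-3} + \left(0 - -10\right) 21 = - 9 i \sqrt{3} + \left(0 + 10\right) 21 = - 9 i \sqrt{3} + 10 \cdot 21 = - 9 i \sqrt{3} + 210 = 210 - 9 i \sqrt{3}$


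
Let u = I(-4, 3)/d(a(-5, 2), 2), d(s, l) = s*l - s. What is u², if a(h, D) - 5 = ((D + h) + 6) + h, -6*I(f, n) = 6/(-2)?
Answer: 1/36 ≈ 0.027778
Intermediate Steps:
I(f, n) = ½ (I(f, n) = -1/(-2) = -(-1)/2 = -⅙*(-3) = ½)
a(h, D) = 11 + D + 2*h (a(h, D) = 5 + (((D + h) + 6) + h) = 5 + ((6 + D + h) + h) = 5 + (6 + D + 2*h) = 11 + D + 2*h)
d(s, l) = -s + l*s (d(s, l) = l*s - s = -s + l*s)
u = ⅙ (u = 1/(2*(((11 + 2 + 2*(-5))*(-1 + 2)))) = 1/(2*(((11 + 2 - 10)*1))) = 1/(2*((3*1))) = (½)/3 = (½)*(⅓) = ⅙ ≈ 0.16667)
u² = (⅙)² = 1/36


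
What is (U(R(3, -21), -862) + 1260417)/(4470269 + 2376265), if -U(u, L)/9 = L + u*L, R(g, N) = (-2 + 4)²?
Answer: 433069/2282178 ≈ 0.18976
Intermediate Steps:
R(g, N) = 4 (R(g, N) = 2² = 4)
U(u, L) = -9*L - 9*L*u (U(u, L) = -9*(L + u*L) = -9*(L + L*u) = -9*L - 9*L*u)
(U(R(3, -21), -862) + 1260417)/(4470269 + 2376265) = (-9*(-862)*(1 + 4) + 1260417)/(4470269 + 2376265) = (-9*(-862)*5 + 1260417)/6846534 = (38790 + 1260417)*(1/6846534) = 1299207*(1/6846534) = 433069/2282178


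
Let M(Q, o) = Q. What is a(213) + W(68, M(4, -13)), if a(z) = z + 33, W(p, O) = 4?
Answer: 250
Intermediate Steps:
a(z) = 33 + z
a(213) + W(68, M(4, -13)) = (33 + 213) + 4 = 246 + 4 = 250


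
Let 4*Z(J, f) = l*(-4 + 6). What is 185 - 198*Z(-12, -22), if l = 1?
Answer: 86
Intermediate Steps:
Z(J, f) = 1/2 (Z(J, f) = (1*(-4 + 6))/4 = (1*2)/4 = (1/4)*2 = 1/2)
185 - 198*Z(-12, -22) = 185 - 198*1/2 = 185 - 99 = 86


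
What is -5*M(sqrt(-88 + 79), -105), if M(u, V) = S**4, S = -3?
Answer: -405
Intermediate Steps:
M(u, V) = 81 (M(u, V) = (-3)**4 = 81)
-5*M(sqrt(-88 + 79), -105) = -5*81 = -405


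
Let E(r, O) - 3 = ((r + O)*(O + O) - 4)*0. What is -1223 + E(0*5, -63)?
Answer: -1220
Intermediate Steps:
E(r, O) = 3 (E(r, O) = 3 + ((r + O)*(O + O) - 4)*0 = 3 + ((O + r)*(2*O) - 4)*0 = 3 + (2*O*(O + r) - 4)*0 = 3 + (-4 + 2*O*(O + r))*0 = 3 + 0 = 3)
-1223 + E(0*5, -63) = -1223 + 3 = -1220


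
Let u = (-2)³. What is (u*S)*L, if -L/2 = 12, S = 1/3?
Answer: 64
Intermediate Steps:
u = -8
S = ⅓ ≈ 0.33333
L = -24 (L = -2*12 = -24)
(u*S)*L = -8*⅓*(-24) = -8/3*(-24) = 64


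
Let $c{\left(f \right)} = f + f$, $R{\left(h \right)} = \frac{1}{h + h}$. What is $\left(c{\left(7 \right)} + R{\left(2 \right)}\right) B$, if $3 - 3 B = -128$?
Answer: $\frac{2489}{4} \approx 622.25$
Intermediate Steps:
$R{\left(h \right)} = \frac{1}{2 h}$
$c{\left(f \right)} = 2 f$
$B = \frac{131}{3}$ ($B = 1 - - \frac{128}{3} = 1 + \frac{128}{3} = \frac{131}{3} \approx 43.667$)
$\left(c{\left(7 \right)} + R{\left(2 \right)}\right) B = \left(2 \cdot 7 + \frac{1}{2 \cdot 2}\right) \frac{131}{3} = \left(14 + \frac{1}{2} \cdot \frac{1}{2}\right) \frac{131}{3} = \left(14 + \frac{1}{4}\right) \frac{131}{3} = \frac{57}{4} \cdot \frac{131}{3} = \frac{2489}{4}$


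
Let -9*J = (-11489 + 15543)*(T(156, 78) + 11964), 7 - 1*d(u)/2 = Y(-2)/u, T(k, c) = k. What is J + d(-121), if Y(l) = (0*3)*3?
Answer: -16378118/3 ≈ -5.4594e+6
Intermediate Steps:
Y(l) = 0 (Y(l) = 0*3 = 0)
d(u) = 14 (d(u) = 14 - 0/u = 14 - 2*0 = 14 + 0 = 14)
J = -16378160/3 (J = -(-11489 + 15543)*(156 + 11964)/9 = -4054*12120/9 = -⅑*49134480 = -16378160/3 ≈ -5.4594e+6)
J + d(-121) = -16378160/3 + 14 = -16378118/3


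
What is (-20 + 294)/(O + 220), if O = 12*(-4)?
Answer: 137/86 ≈ 1.5930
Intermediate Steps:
O = -48
(-20 + 294)/(O + 220) = (-20 + 294)/(-48 + 220) = 274/172 = 274*(1/172) = 137/86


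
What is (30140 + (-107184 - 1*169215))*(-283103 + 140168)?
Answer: 35199030165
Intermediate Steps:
(30140 + (-107184 - 1*169215))*(-283103 + 140168) = (30140 + (-107184 - 169215))*(-142935) = (30140 - 276399)*(-142935) = -246259*(-142935) = 35199030165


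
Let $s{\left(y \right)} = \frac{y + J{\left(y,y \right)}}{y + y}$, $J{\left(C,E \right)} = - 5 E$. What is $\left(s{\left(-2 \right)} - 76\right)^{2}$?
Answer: $6084$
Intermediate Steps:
$s{\left(y \right)} = -2$ ($s{\left(y \right)} = \frac{y - 5 y}{y + y} = \frac{\left(-4\right) y}{2 y} = - 4 y \frac{1}{2 y} = -2$)
$\left(s{\left(-2 \right)} - 76\right)^{2} = \left(-2 - 76\right)^{2} = \left(-78\right)^{2} = 6084$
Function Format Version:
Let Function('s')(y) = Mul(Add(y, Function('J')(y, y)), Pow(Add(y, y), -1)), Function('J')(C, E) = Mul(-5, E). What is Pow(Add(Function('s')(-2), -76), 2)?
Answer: 6084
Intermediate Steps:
Function('s')(y) = -2 (Function('s')(y) = Mul(Add(y, Mul(-5, y)), Pow(Add(y, y), -1)) = Mul(Mul(-4, y), Pow(Mul(2, y), -1)) = Mul(Mul(-4, y), Mul(Rational(1, 2), Pow(y, -1))) = -2)
Pow(Add(Function('s')(-2), -76), 2) = Pow(Add(-2, -76), 2) = Pow(-78, 2) = 6084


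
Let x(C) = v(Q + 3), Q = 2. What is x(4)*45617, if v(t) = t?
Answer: 228085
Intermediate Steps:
x(C) = 5 (x(C) = 2 + 3 = 5)
x(4)*45617 = 5*45617 = 228085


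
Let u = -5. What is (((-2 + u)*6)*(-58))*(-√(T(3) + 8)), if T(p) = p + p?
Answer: -2436*√14 ≈ -9114.7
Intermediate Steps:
T(p) = 2*p
(((-2 + u)*6)*(-58))*(-√(T(3) + 8)) = (((-2 - 5)*6)*(-58))*(-√(2*3 + 8)) = (-7*6*(-58))*(-√(6 + 8)) = (-42*(-58))*(-√14) = 2436*(-√14) = -2436*√14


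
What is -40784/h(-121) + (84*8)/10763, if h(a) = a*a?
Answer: -429119440/157581083 ≈ -2.7232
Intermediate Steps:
h(a) = a²
-40784/h(-121) + (84*8)/10763 = -40784/((-121)²) + (84*8)/10763 = -40784/14641 + 672*(1/10763) = -40784*1/14641 + 672/10763 = -40784/14641 + 672/10763 = -429119440/157581083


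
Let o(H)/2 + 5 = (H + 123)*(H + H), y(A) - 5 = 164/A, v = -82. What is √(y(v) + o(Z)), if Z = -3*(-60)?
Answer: √218153 ≈ 467.07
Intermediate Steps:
y(A) = 5 + 164/A
Z = 180
o(H) = -10 + 4*H*(123 + H) (o(H) = -10 + 2*((H + 123)*(H + H)) = -10 + 2*((123 + H)*(2*H)) = -10 + 2*(2*H*(123 + H)) = -10 + 4*H*(123 + H))
√(y(v) + o(Z)) = √((5 + 164/(-82)) + (-10 + 4*180² + 492*180)) = √((5 + 164*(-1/82)) + (-10 + 4*32400 + 88560)) = √((5 - 2) + (-10 + 129600 + 88560)) = √(3 + 218150) = √218153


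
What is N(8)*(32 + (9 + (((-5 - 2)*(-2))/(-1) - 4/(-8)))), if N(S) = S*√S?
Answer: 440*√2 ≈ 622.25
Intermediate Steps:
N(S) = S^(3/2)
N(8)*(32 + (9 + (((-5 - 2)*(-2))/(-1) - 4/(-8)))) = 8^(3/2)*(32 + (9 + (((-5 - 2)*(-2))/(-1) - 4/(-8)))) = (16*√2)*(32 + (9 + (-7*(-2)*(-1) - 4*(-⅛)))) = (16*√2)*(32 + (9 + (14*(-1) + ½))) = (16*√2)*(32 + (9 + (-14 + ½))) = (16*√2)*(32 + (9 - 27/2)) = (16*√2)*(32 - 9/2) = (16*√2)*(55/2) = 440*√2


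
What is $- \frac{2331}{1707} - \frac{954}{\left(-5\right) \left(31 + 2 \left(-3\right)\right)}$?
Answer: $\frac{445701}{71125} \approx 6.2664$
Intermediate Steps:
$- \frac{2331}{1707} - \frac{954}{\left(-5\right) \left(31 + 2 \left(-3\right)\right)} = \left(-2331\right) \frac{1}{1707} - \frac{954}{\left(-5\right) \left(31 - 6\right)} = - \frac{777}{569} - \frac{954}{\left(-5\right) 25} = - \frac{777}{569} - \frac{954}{-125} = - \frac{777}{569} - - \frac{954}{125} = - \frac{777}{569} + \frac{954}{125} = \frac{445701}{71125}$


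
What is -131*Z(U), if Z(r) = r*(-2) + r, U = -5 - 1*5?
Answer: -1310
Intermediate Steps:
U = -10 (U = -5 - 5 = -10)
Z(r) = -r (Z(r) = -2*r + r = -r)
-131*Z(U) = -(-131)*(-10) = -131*10 = -1310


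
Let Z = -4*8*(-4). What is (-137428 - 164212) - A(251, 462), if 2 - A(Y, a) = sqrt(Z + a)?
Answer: -301642 + sqrt(590) ≈ -3.0162e+5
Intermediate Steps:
Z = 128 (Z = -32*(-4) = 128)
A(Y, a) = 2 - sqrt(128 + a)
(-137428 - 164212) - A(251, 462) = (-137428 - 164212) - (2 - sqrt(128 + 462)) = -301640 - (2 - sqrt(590)) = -301640 + (-2 + sqrt(590)) = -301642 + sqrt(590)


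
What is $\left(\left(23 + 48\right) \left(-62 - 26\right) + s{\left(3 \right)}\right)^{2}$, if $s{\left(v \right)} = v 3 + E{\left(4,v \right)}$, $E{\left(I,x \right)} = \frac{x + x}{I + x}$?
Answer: $\frac{1906806889}{49} \approx 3.8914 \cdot 10^{7}$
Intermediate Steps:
$E{\left(I,x \right)} = \frac{2 x}{I + x}$
$s{\left(v \right)} = 3 v + \frac{2 v}{4 + v}$ ($s{\left(v \right)} = v 3 + \frac{2 v}{4 + v} = 3 v + \frac{2 v}{4 + v}$)
$\left(\left(23 + 48\right) \left(-62 - 26\right) + s{\left(3 \right)}\right)^{2} = \left(\left(23 + 48\right) \left(-62 - 26\right) + \frac{3 \left(14 + 3 \cdot 3\right)}{4 + 3}\right)^{2} = \left(71 \left(-88\right) + \frac{3 \left(14 + 9\right)}{7}\right)^{2} = \left(-6248 + 3 \cdot \frac{1}{7} \cdot 23\right)^{2} = \left(-6248 + \frac{69}{7}\right)^{2} = \left(- \frac{43667}{7}\right)^{2} = \frac{1906806889}{49}$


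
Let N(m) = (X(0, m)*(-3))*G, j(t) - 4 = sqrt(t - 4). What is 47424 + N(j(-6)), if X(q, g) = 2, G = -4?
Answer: 47448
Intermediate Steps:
j(t) = 4 + sqrt(-4 + t) (j(t) = 4 + sqrt(t - 4) = 4 + sqrt(-4 + t))
N(m) = 24 (N(m) = (2*(-3))*(-4) = -6*(-4) = 24)
47424 + N(j(-6)) = 47424 + 24 = 47448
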